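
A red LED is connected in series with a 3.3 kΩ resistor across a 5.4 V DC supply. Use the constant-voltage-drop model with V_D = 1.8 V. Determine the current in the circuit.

I ≈ 1.1 mA

KVL around the loop: 5.4 = V_D + I·R = 1.8 + I × 3.3 kΩ.
So I = (5.4 − 1.8) / 3.3 kΩ = 3.6 / 3.3 = 1.09 mA.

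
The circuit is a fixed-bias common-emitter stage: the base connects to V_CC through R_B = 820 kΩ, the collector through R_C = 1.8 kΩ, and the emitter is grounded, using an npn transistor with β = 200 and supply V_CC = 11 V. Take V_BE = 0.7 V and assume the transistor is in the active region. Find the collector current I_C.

Base loop: V_CC = I_B·R_B + V_BE, so I_B = (11 − 0.7)/820 kΩ = 0.0126 mA.
In the active region I_C = β·I_B = 200 × 0.0126 = 2.51 mA.
Collector loop: V_CE = V_CC − I_C·R_C = 11 − 2.51×1.8 = 6.48 V.
Since V_CE = 6.48 V > V_CE(sat) ≈ 0.2 V, the transistor is in the active region as assumed.

I_C ≈ 2.5 mA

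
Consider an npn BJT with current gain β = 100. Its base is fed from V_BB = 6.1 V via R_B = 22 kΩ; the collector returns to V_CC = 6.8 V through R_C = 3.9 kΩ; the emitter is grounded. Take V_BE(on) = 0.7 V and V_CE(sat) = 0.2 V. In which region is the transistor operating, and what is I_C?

saturation; I_C ≈ 1.7 mA

Assume active: I_B = (6.1 − 0.7)/22 = 0.245 mA, giving I_C = β·I_B = 24.5 mA.
But then V_CE = 6.8 − 24.5×3.9 = -88.9 V < V_CE(sat) = 0.2 V — impossible in the active region.
So the transistor is saturated. With V_CE = 0.2 V, I_C = (V_CC − 0.2)/R_C = 6.6/3.9 = 1.69 mA.
Check: β·I_B = 24.5 mA > I_C = 1.69 mA, confirming saturation.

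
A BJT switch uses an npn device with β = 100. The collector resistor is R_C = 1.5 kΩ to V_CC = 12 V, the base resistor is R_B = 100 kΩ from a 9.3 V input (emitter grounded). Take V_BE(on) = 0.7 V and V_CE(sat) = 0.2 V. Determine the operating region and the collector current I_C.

Assume active: I_B = (9.3 − 0.7)/100 = 0.086 mA, giving I_C = β·I_B = 8.6 mA.
But then V_CE = 12 − 8.6×1.5 = -0.9 V < V_CE(sat) = 0.2 V — impossible in the active region.
So the transistor is saturated. With V_CE = 0.2 V, I_C = (V_CC − 0.2)/R_C = 11.8/1.5 = 7.87 mA.
Check: β·I_B = 8.6 mA > I_C = 7.87 mA, confirming saturation.

saturation; I_C ≈ 7.9 mA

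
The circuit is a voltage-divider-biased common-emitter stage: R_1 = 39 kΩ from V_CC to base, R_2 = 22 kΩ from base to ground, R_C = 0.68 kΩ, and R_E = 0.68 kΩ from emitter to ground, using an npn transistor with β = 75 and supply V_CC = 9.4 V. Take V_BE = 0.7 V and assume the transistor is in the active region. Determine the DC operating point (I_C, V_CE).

I_C ≈ 3.1 mA, V_CE ≈ 5.2 V

Thevenize the base divider: V_Th = V_CC·R_2/(R_1+R_2) = 9.4×22/61 = 3.39 V, R_Th = R_1‖R_2 = 14.1 kΩ.
Base-emitter loop: V_Th = I_B·R_Th + V_BE + (β+1)I_B·R_E, so I_B = (3.39 − 0.7) / (14.1 + 76×0.68) = 0.0409 mA.
I_C = β·I_B = 75×0.0409 = 3.07 mA, and I_E = (β+1)I_B = 3.11 mA.
V_CE = V_CC − I_C·R_C − I_E·R_E = 9.4 − 3.07×0.68 − 3.11×0.68 = 5.2 V.
V_CE = 5.2 V > 0.2 V confirms active-region operation.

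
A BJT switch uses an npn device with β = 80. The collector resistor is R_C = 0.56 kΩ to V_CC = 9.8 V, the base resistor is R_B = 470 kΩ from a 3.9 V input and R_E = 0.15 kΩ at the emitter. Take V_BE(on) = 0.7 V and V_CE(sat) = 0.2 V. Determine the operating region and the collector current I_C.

active; I_C ≈ 0.53 mA

Assume active. Base-emitter loop: I_B = (V_BB − V_BE)/(R_B + (β+1)R_E) = (3.9 − 0.7)/(470 + 81×0.15) = 0.00664 mA.
I_C = β·I_B = 80×0.00664 = 0.531 mA.
V_CE = V_CC − I_C·R_C − I_E·R_E = 9.8 − 0.531×0.56 − 0.538×0.15 = 9.42 V > V_CE(sat), so the active-region assumption holds.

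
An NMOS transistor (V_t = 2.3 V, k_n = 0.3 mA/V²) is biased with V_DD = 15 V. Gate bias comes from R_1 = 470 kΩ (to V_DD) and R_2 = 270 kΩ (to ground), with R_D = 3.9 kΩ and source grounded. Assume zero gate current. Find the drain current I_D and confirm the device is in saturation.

I_D ≈ 1.5 mA

V_G = V_DD·R_2/(R_1+R_2) = 15×270/740 = 5.47 V. With the source grounded, V_GS = V_G = 5.47 V.
Assume saturation: I_D = (k_n/2)(V_GS − V_t)² = (0.3/2)×(5.47 − 2.3)² = 0.15×3.17² = 1.51 mA.
V_DS = V_DD − I_D·R_D = 15 − 1.51×3.9 = 9.11 V.
Saturation requires V_DS ≥ V_GS − V_t = 3.17 V; 9.11 ≥ 3.17 ✓.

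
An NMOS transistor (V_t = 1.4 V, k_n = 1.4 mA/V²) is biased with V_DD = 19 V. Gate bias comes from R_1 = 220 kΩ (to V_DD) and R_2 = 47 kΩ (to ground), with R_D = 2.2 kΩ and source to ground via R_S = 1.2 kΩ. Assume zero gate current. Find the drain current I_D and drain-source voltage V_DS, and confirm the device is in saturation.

I_D ≈ 0.76 mA, V_DS ≈ 16 V

V_G = V_DD·R_2/(R_1+R_2) = 19×47/267 = 3.34 V.
Assume saturation: I_D = (k_n/2)(V_GS − V_t)² with V_GS = V_G − I_D·R_S = 3.34 − 1.2·I_D.
Substituting gives 1.01·I_D² − 4.27·I_D + 2.65 = 0, with roots I_D = 0.755 or 3.48 mA.
The root I_D = 3.48 mA gives V_GS = -0.829 V ≤ V_t, so take I_D = 0.755 mA.
Then V_GS = 2.44 V and V_DS = V_DD − I_D(R_D+R_S) = 19 − 0.755×3.4 = 16.4 V.
Saturation requires V_DS ≥ V_GS − V_t = 1.04 V; 16.4 ≥ 1.04 ✓.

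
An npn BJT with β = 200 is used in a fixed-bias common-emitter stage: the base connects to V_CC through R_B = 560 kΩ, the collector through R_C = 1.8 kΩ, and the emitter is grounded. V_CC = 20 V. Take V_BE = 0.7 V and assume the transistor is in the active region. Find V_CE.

V_CE ≈ 7.6 V

Base loop: V_CC = I_B·R_B + V_BE, so I_B = (20 − 0.7)/560 kΩ = 0.0345 mA.
In the active region I_C = β·I_B = 200 × 0.0345 = 6.89 mA.
Collector loop: V_CE = V_CC − I_C·R_C = 20 − 6.89×1.8 = 7.59 V.
Since V_CE = 7.59 V > V_CE(sat) ≈ 0.2 V, the transistor is in the active region as assumed.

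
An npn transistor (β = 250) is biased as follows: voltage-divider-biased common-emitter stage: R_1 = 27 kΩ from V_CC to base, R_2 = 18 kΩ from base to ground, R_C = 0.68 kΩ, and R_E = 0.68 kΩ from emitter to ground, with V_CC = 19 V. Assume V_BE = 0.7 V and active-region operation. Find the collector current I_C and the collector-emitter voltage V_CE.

Thevenize the base divider: V_Th = V_CC·R_2/(R_1+R_2) = 19×18/45 = 7.6 V, R_Th = R_1‖R_2 = 10.8 kΩ.
Base-emitter loop: V_Th = I_B·R_Th + V_BE + (β+1)I_B·R_E, so I_B = (7.6 − 0.7) / (10.8 + 251×0.68) = 0.038 mA.
I_C = β·I_B = 250×0.038 = 9.51 mA, and I_E = (β+1)I_B = 9.54 mA.
V_CE = V_CC − I_C·R_C − I_E·R_E = 19 − 9.51×0.68 − 9.54×0.68 = 6.05 V.
V_CE = 6.05 V > 0.2 V confirms active-region operation.

I_C ≈ 9.5 mA, V_CE ≈ 6 V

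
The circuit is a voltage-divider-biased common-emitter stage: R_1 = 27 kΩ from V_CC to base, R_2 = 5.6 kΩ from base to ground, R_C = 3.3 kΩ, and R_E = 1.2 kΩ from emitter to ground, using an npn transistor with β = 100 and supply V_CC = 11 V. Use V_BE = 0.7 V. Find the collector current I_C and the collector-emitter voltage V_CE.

I_C ≈ 0.95 mA, V_CE ≈ 6.7 V

Thevenize the base divider: V_Th = V_CC·R_2/(R_1+R_2) = 11×5.6/32.6 = 1.89 V, R_Th = R_1‖R_2 = 4.64 kΩ.
Base-emitter loop: V_Th = I_B·R_Th + V_BE + (β+1)I_B·R_E, so I_B = (1.89 − 0.7) / (4.64 + 101×1.2) = 0.00945 mA.
I_C = β·I_B = 100×0.00945 = 0.945 mA, and I_E = (β+1)I_B = 0.955 mA.
V_CE = V_CC − I_C·R_C − I_E·R_E = 11 − 0.945×3.3 − 0.955×1.2 = 6.73 V.
V_CE = 6.73 V > 0.2 V confirms active-region operation.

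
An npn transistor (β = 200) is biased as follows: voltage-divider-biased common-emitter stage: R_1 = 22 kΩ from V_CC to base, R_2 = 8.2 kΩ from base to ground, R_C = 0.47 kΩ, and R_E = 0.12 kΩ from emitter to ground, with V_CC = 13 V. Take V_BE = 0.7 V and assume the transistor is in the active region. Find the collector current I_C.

Thevenize the base divider: V_Th = V_CC·R_2/(R_1+R_2) = 13×8.2/30.2 = 3.53 V, R_Th = R_1‖R_2 = 5.97 kΩ.
Base-emitter loop: V_Th = I_B·R_Th + V_BE + (β+1)I_B·R_E, so I_B = (3.53 − 0.7) / (5.97 + 201×0.12) = 0.094 mA.
I_C = β·I_B = 200×0.094 = 18.8 mA, and I_E = (β+1)I_B = 18.9 mA.
V_CE = V_CC − I_C·R_C − I_E·R_E = 13 − 18.8×0.47 − 18.9×0.12 = 1.89 V.
V_CE = 1.89 V > 0.2 V confirms active-region operation.

I_C ≈ 19 mA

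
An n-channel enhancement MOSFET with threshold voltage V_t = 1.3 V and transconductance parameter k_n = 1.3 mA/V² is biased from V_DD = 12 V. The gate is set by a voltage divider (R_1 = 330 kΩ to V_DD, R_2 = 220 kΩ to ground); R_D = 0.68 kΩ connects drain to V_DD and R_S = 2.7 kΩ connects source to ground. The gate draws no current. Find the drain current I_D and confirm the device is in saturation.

V_G = V_DD·R_2/(R_1+R_2) = 12×220/550 = 4.8 V.
Assume saturation: I_D = (k_n/2)(V_GS − V_t)² with V_GS = V_G − I_D·R_S = 4.8 − 2.7·I_D.
Substituting gives 4.74·I_D² − 13.3·I_D + 7.96 = 0, with roots I_D = 0.868 or 1.94 mA.
The root I_D = 1.94 mA gives V_GS = -0.426 V ≤ V_t, so take I_D = 0.868 mA.
Then V_GS = 2.46 V and V_DS = V_DD − I_D(R_D+R_S) = 12 − 0.868×3.38 = 9.07 V.
Saturation requires V_DS ≥ V_GS − V_t = 1.16 V; 9.07 ≥ 1.16 ✓.

I_D ≈ 0.87 mA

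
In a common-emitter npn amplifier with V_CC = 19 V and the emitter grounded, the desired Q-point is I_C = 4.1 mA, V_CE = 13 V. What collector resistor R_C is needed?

Collector loop: V_CC = I_C·R_C + V_CE.
R_C = (V_CC − V_CE)/I_C = (19 − 13)/4.1 = 1.46 kΩ.

R_C ≈ 1.5 kΩ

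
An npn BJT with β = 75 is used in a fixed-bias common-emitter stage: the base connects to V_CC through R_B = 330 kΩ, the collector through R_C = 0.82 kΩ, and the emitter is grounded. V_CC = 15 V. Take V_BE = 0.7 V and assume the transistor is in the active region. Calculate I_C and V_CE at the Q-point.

Base loop: V_CC = I_B·R_B + V_BE, so I_B = (15 − 0.7)/330 kΩ = 0.0433 mA.
In the active region I_C = β·I_B = 75 × 0.0433 = 3.25 mA.
Collector loop: V_CE = V_CC − I_C·R_C = 15 − 3.25×0.82 = 12.3 V.
Since V_CE = 12.3 V > V_CE(sat) ≈ 0.2 V, the transistor is in the active region as assumed.

I_C ≈ 3.2 mA, V_CE ≈ 12 V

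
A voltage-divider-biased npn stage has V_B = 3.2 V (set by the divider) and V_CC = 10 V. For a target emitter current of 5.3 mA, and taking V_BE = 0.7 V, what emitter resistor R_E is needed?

R_E ≈ 0.47 kΩ

V_E = V_B − V_BE = 3.2 − 0.7 = 2.5 V.
R_E = V_E / I_E = 2.5 / 5.3 = 0.472 kΩ.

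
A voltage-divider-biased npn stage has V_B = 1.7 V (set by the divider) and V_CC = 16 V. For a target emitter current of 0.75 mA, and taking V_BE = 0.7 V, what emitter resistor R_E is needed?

V_E = V_B − V_BE = 1.7 − 0.7 = 1 V.
R_E = V_E / I_E = 1 / 0.75 = 1.33 kΩ.

R_E ≈ 1.3 kΩ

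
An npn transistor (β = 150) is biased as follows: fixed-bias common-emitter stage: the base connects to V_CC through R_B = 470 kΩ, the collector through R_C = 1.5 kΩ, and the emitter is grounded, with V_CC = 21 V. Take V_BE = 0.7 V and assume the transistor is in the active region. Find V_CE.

V_CE ≈ 11 V

Base loop: V_CC = I_B·R_B + V_BE, so I_B = (21 − 0.7)/470 kΩ = 0.0432 mA.
In the active region I_C = β·I_B = 150 × 0.0432 = 6.48 mA.
Collector loop: V_CE = V_CC − I_C·R_C = 21 − 6.48×1.5 = 11.3 V.
Since V_CE = 11.3 V > V_CE(sat) ≈ 0.2 V, the transistor is in the active region as assumed.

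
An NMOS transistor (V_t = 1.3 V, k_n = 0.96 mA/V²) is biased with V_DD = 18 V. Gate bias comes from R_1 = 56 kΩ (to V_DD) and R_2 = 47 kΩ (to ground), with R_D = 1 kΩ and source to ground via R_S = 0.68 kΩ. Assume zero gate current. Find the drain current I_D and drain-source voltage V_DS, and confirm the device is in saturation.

V_G = V_DD·R_2/(R_1+R_2) = 18×47/103 = 8.21 V.
Assume saturation: I_D = (k_n/2)(V_GS − V_t)² with V_GS = V_G − I_D·R_S = 8.21 − 0.68·I_D.
Substituting gives 0.222·I_D² − 5.51·I_D + 22.9 = 0, with roots I_D = 5.29 or 19.6 mA.
The root I_D = 19.6 mA gives V_GS = -5.08 V ≤ V_t, so take I_D = 5.29 mA.
Then V_GS = 4.62 V and V_DS = V_DD − I_D(R_D+R_S) = 18 − 5.29×1.68 = 9.12 V.
Saturation requires V_DS ≥ V_GS − V_t = 3.32 V; 9.12 ≥ 3.32 ✓.

I_D ≈ 5.3 mA, V_DS ≈ 9.1 V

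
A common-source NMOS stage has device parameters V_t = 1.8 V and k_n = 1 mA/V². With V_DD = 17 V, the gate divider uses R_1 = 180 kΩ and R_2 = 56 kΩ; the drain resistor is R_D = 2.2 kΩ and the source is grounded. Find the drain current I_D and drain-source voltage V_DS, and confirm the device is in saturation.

I_D ≈ 2.5 mA, V_DS ≈ 12 V

V_G = V_DD·R_2/(R_1+R_2) = 17×56/236 = 4.03 V. With the source grounded, V_GS = V_G = 4.03 V.
Assume saturation: I_D = (k_n/2)(V_GS − V_t)² = (1/2)×(4.03 − 1.8)² = 0.5×2.23² = 2.5 mA.
V_DS = V_DD − I_D·R_D = 17 − 2.5×2.2 = 11.5 V.
Saturation requires V_DS ≥ V_GS − V_t = 2.23 V; 11.5 ≥ 2.23 ✓.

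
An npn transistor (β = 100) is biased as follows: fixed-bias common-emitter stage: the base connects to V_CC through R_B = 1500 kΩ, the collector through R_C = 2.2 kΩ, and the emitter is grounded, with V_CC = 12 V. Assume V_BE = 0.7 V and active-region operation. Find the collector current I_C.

I_C ≈ 0.75 mA

Base loop: V_CC = I_B·R_B + V_BE, so I_B = (12 − 0.7)/1500 kΩ = 0.00753 mA.
In the active region I_C = β·I_B = 100 × 0.00753 = 0.753 mA.
Collector loop: V_CE = V_CC − I_C·R_C = 12 − 0.753×2.2 = 10.3 V.
Since V_CE = 10.3 V > V_CE(sat) ≈ 0.2 V, the transistor is in the active region as assumed.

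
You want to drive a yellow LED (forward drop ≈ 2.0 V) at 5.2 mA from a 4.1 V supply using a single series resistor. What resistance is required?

The resistor drops V_S − V_D = 4.1 − 2.0 = 2.1 V at 5.2 mA.
R = 2.1 V / 5.2 mA = 0.404 kΩ.

R ≈ 0.4 kΩ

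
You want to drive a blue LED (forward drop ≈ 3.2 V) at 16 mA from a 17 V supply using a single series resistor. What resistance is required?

R ≈ 0.86 kΩ

The resistor drops V_S − V_D = 17 − 3.2 = 13.8 V at 16 mA.
R = 13.8 V / 16 mA = 0.863 kΩ.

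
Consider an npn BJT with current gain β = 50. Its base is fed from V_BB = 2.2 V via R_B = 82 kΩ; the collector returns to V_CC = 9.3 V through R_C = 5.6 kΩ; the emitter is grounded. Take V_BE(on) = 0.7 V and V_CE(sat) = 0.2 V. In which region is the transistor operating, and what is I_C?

active; I_C ≈ 0.91 mA

Assume active. Base-emitter loop: I_B = (V_BB − V_BE)/R_B = (2.2 − 0.7)/82 = 0.0183 mA.
I_C = β·I_B = 50×0.0183 = 0.915 mA.
V_CE = V_CC − I_C·R_C = 9.3 − 0.915×5.6 = 4.18 V > V_CE(sat), so the active-region assumption holds.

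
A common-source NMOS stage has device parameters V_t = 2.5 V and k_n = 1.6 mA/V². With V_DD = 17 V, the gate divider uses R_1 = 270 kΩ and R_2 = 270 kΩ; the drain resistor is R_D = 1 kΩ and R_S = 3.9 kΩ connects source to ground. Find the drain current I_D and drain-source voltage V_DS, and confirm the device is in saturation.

V_G = V_DD·R_2/(R_1+R_2) = 17×270/540 = 8.5 V.
Assume saturation: I_D = (k_n/2)(V_GS − V_t)² with V_GS = V_G − I_D·R_S = 8.5 − 3.9·I_D.
Substituting gives 12.2·I_D² − 38.4·I_D + 28.8 = 0, with roots I_D = 1.22 or 1.94 mA.
The root I_D = 1.94 mA gives V_GS = 0.944 V ≤ V_t, so take I_D = 1.22 mA.
Then V_GS = 3.74 V and V_DS = V_DD − I_D(R_D+R_S) = 17 − 1.22×4.9 = 11 V.
Saturation requires V_DS ≥ V_GS − V_t = 1.24 V; 11 ≥ 1.24 ✓.

I_D ≈ 1.2 mA, V_DS ≈ 11 V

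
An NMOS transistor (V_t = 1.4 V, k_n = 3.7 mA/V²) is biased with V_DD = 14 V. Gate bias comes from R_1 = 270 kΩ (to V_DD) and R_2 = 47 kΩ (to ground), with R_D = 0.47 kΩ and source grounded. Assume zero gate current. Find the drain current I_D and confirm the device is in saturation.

V_G = V_DD·R_2/(R_1+R_2) = 14×47/317 = 2.08 V. With the source grounded, V_GS = V_G = 2.08 V.
Assume saturation: I_D = (k_n/2)(V_GS − V_t)² = (3.7/2)×(2.08 − 1.4)² = 1.85×0.676² = 0.845 mA.
V_DS = V_DD − I_D·R_D = 14 − 0.845×0.47 = 13.6 V.
Saturation requires V_DS ≥ V_GS − V_t = 0.676 V; 13.6 ≥ 0.676 ✓.

I_D ≈ 0.84 mA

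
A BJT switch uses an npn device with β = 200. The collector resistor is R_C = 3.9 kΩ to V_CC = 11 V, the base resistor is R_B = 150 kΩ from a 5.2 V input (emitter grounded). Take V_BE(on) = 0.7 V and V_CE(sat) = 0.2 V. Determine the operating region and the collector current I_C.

saturation; I_C ≈ 2.8 mA

Assume active: I_B = (5.2 − 0.7)/150 = 0.03 mA, giving I_C = β·I_B = 6 mA.
But then V_CE = 11 − 6×3.9 = -12.4 V < V_CE(sat) = 0.2 V — impossible in the active region.
So the transistor is saturated. With V_CE = 0.2 V, I_C = (V_CC − 0.2)/R_C = 10.8/3.9 = 2.77 mA.
Check: β·I_B = 6 mA > I_C = 2.77 mA, confirming saturation.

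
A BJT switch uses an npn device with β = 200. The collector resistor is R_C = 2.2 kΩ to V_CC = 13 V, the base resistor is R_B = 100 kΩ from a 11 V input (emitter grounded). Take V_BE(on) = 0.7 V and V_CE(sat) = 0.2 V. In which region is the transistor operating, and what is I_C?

Assume active: I_B = (11 − 0.7)/100 = 0.103 mA, giving I_C = β·I_B = 20.6 mA.
But then V_CE = 13 − 20.6×2.2 = -32.3 V < V_CE(sat) = 0.2 V — impossible in the active region.
So the transistor is saturated. With V_CE = 0.2 V, I_C = (V_CC − 0.2)/R_C = 12.8/2.2 = 5.82 mA.
Check: β·I_B = 20.6 mA > I_C = 5.82 mA, confirming saturation.

saturation; I_C ≈ 5.8 mA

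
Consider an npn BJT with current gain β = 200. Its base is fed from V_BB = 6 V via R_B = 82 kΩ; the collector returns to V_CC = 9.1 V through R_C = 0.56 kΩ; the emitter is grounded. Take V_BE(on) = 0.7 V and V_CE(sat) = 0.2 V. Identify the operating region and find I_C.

active; I_C ≈ 13 mA

Assume active. Base-emitter loop: I_B = (V_BB − V_BE)/R_B = (6 − 0.7)/82 = 0.0646 mA.
I_C = β·I_B = 200×0.0646 = 12.9 mA.
V_CE = V_CC − I_C·R_C = 9.1 − 12.9×0.56 = 1.86 V > V_CE(sat), so the active-region assumption holds.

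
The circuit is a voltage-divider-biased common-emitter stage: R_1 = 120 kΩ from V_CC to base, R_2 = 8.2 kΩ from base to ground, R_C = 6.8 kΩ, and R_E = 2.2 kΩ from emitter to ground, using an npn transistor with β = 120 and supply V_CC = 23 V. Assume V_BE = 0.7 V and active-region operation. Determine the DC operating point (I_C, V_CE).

Thevenize the base divider: V_Th = V_CC·R_2/(R_1+R_2) = 23×8.2/128 = 1.47 V, R_Th = R_1‖R_2 = 7.68 kΩ.
Base-emitter loop: V_Th = I_B·R_Th + V_BE + (β+1)I_B·R_E, so I_B = (1.47 − 0.7) / (7.68 + 121×2.2) = 0.00282 mA.
I_C = β·I_B = 120×0.00282 = 0.338 mA, and I_E = (β+1)I_B = 0.341 mA.
V_CE = V_CC − I_C·R_C − I_E·R_E = 23 − 0.338×6.8 − 0.341×2.2 = 20 V.
V_CE = 20 V > 0.2 V confirms active-region operation.

I_C ≈ 0.34 mA, V_CE ≈ 20 V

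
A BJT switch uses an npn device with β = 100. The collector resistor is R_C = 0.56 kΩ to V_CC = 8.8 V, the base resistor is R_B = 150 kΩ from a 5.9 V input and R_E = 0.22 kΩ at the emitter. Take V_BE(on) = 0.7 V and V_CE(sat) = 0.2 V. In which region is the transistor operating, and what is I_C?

active; I_C ≈ 3 mA

Assume active. Base-emitter loop: I_B = (V_BB − V_BE)/(R_B + (β+1)R_E) = (5.9 − 0.7)/(150 + 101×0.22) = 0.0302 mA.
I_C = β·I_B = 100×0.0302 = 3.02 mA.
V_CE = V_CC − I_C·R_C − I_E·R_E = 8.8 − 3.02×0.56 − 3.05×0.22 = 6.44 V > V_CE(sat), so the active-region assumption holds.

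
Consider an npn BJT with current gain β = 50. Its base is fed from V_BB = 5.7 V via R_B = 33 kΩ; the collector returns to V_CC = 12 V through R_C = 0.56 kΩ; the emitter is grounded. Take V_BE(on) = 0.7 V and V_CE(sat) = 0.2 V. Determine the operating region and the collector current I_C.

Assume active. Base-emitter loop: I_B = (V_BB − V_BE)/R_B = (5.7 − 0.7)/33 = 0.152 mA.
I_C = β·I_B = 50×0.152 = 7.58 mA.
V_CE = V_CC − I_C·R_C = 12 − 7.58×0.56 = 7.76 V > V_CE(sat), so the active-region assumption holds.

active; I_C ≈ 7.6 mA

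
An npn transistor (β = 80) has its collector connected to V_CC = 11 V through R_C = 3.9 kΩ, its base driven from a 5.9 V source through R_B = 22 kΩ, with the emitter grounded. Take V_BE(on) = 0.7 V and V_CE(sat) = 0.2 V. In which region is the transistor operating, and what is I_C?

Assume active: I_B = (5.9 − 0.7)/22 = 0.236 mA, giving I_C = β·I_B = 18.9 mA.
But then V_CE = 11 − 18.9×3.9 = -62.7 V < V_CE(sat) = 0.2 V — impossible in the active region.
So the transistor is saturated. With V_CE = 0.2 V, I_C = (V_CC − 0.2)/R_C = 10.8/3.9 = 2.77 mA.
Check: β·I_B = 18.9 mA > I_C = 2.77 mA, confirming saturation.

saturation; I_C ≈ 2.8 mA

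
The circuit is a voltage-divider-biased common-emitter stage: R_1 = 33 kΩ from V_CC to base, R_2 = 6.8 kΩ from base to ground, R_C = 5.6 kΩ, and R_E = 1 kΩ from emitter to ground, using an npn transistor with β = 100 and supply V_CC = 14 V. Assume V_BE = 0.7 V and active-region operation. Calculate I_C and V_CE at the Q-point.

I_C ≈ 1.6 mA, V_CE ≈ 3.5 V

Thevenize the base divider: V_Th = V_CC·R_2/(R_1+R_2) = 14×6.8/39.8 = 2.39 V, R_Th = R_1‖R_2 = 5.64 kΩ.
Base-emitter loop: V_Th = I_B·R_Th + V_BE + (β+1)I_B·R_E, so I_B = (2.39 − 0.7) / (5.64 + 101×1) = 0.0159 mA.
I_C = β·I_B = 100×0.0159 = 1.59 mA, and I_E = (β+1)I_B = 1.6 mA.
V_CE = V_CC − I_C·R_C − I_E·R_E = 14 − 1.59×5.6 − 1.6×1 = 3.51 V.
V_CE = 3.51 V > 0.2 V confirms active-region operation.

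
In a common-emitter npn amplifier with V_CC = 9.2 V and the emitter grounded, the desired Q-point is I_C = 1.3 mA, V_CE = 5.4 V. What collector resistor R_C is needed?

Collector loop: V_CC = I_C·R_C + V_CE.
R_C = (V_CC − V_CE)/I_C = (9.2 − 5.4)/1.3 = 2.92 kΩ.

R_C ≈ 2.9 kΩ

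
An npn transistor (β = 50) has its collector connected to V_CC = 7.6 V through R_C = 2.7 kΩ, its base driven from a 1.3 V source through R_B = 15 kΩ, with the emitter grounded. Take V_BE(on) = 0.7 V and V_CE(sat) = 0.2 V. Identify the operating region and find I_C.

Assume active. Base-emitter loop: I_B = (V_BB − V_BE)/R_B = (1.3 − 0.7)/15 = 0.04 mA.
I_C = β·I_B = 50×0.04 = 2 mA.
V_CE = V_CC − I_C·R_C = 7.6 − 2×2.7 = 2.2 V > V_CE(sat), so the active-region assumption holds.

active; I_C ≈ 2 mA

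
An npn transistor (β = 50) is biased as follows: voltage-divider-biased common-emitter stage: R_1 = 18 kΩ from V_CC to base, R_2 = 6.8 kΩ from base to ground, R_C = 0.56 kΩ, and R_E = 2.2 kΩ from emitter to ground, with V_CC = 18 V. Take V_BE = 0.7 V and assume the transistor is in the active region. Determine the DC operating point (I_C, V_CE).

Thevenize the base divider: V_Th = V_CC·R_2/(R_1+R_2) = 18×6.8/24.8 = 4.94 V, R_Th = R_1‖R_2 = 4.94 kΩ.
Base-emitter loop: V_Th = I_B·R_Th + V_BE + (β+1)I_B·R_E, so I_B = (4.94 − 0.7) / (4.94 + 51×2.2) = 0.0362 mA.
I_C = β·I_B = 50×0.0362 = 1.81 mA, and I_E = (β+1)I_B = 1.84 mA.
V_CE = V_CC − I_C·R_C − I_E·R_E = 18 − 1.81×0.56 − 1.84×2.2 = 12.9 V.
V_CE = 12.9 V > 0.2 V confirms active-region operation.

I_C ≈ 1.8 mA, V_CE ≈ 13 V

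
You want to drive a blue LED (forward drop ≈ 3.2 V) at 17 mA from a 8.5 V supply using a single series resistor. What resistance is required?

R ≈ 0.31 kΩ

The resistor drops V_S − V_D = 8.5 − 3.2 = 5.3 V at 17 mA.
R = 5.3 V / 17 mA = 0.312 kΩ.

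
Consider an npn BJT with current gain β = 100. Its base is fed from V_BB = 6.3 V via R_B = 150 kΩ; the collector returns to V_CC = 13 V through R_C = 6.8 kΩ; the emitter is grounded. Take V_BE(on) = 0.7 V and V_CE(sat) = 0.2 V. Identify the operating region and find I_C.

Assume active: I_B = (6.3 − 0.7)/150 = 0.0373 mA, giving I_C = β·I_B = 3.73 mA.
But then V_CE = 13 − 3.73×6.8 = -12.4 V < V_CE(sat) = 0.2 V — impossible in the active region.
So the transistor is saturated. With V_CE = 0.2 V, I_C = (V_CC − 0.2)/R_C = 12.8/6.8 = 1.88 mA.
Check: β·I_B = 3.73 mA > I_C = 1.88 mA, confirming saturation.

saturation; I_C ≈ 1.9 mA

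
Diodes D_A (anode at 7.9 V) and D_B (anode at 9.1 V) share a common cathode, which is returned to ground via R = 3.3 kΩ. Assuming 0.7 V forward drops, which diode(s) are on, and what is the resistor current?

Assume both conduct. Then node N would need to be at both 7.9−0.7 = 7.2 V and 9.1−0.7 = 8.4 V, which is impossible.
Assume only D_B conducts: V_N = 9.1 − 0.7 = 8.4 V, so I_R = 8.4/3.3 = 2.55 mA.
Check D_A: its anode-to-cathode voltage is 7.9 − 8.4 = -0.5 V < 0.7 V, so it is off. The assumption is consistent.

Only D_B conducts; I_R ≈ 2.5 mA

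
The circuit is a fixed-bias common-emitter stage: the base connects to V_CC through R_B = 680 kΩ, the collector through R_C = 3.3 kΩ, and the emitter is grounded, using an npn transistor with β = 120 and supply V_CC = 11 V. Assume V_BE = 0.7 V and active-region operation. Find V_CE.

Base loop: V_CC = I_B·R_B + V_BE, so I_B = (11 − 0.7)/680 kΩ = 0.0151 mA.
In the active region I_C = β·I_B = 120 × 0.0151 = 1.82 mA.
Collector loop: V_CE = V_CC − I_C·R_C = 11 − 1.82×3.3 = 5 V.
Since V_CE = 5 V > V_CE(sat) ≈ 0.2 V, the transistor is in the active region as assumed.

V_CE ≈ 5 V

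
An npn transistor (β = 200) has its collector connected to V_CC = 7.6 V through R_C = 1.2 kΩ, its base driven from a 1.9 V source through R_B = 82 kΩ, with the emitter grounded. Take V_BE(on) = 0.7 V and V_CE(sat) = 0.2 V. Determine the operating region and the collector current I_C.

Assume active. Base-emitter loop: I_B = (V_BB − V_BE)/R_B = (1.9 − 0.7)/82 = 0.0146 mA.
I_C = β·I_B = 200×0.0146 = 2.93 mA.
V_CE = V_CC − I_C·R_C = 7.6 − 2.93×1.2 = 4.09 V > V_CE(sat), so the active-region assumption holds.

active; I_C ≈ 2.9 mA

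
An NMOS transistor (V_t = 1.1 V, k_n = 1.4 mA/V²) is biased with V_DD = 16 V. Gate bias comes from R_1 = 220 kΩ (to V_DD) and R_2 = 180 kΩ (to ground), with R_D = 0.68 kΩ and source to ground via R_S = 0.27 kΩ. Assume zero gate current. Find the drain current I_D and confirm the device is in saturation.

V_G = V_DD·R_2/(R_1+R_2) = 16×180/400 = 7.2 V.
Assume saturation: I_D = (k_n/2)(V_GS − V_t)² with V_GS = V_G − I_D·R_S = 7.2 − 0.27·I_D.
Substituting gives 0.051·I_D² − 3.31·I_D + 26 = 0, with roots I_D = 9.18 or 55.6 mA.
The root I_D = 55.6 mA gives V_GS = -7.81 V ≤ V_t, so take I_D = 9.18 mA.
Then V_GS = 4.72 V and V_DS = V_DD − I_D(R_D+R_S) = 16 − 9.18×0.95 = 7.28 V.
Saturation requires V_DS ≥ V_GS − V_t = 3.62 V; 7.28 ≥ 3.62 ✓.

I_D ≈ 9.2 mA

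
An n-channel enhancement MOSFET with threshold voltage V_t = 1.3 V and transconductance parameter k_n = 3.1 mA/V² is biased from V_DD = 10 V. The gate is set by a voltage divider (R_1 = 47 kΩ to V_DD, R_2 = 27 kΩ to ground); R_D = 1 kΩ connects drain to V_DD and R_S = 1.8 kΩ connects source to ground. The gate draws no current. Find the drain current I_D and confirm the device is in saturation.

I_D ≈ 0.89 mA

V_G = V_DD·R_2/(R_1+R_2) = 10×27/74 = 3.65 V.
Assume saturation: I_D = (k_n/2)(V_GS − V_t)² with V_GS = V_G − I_D·R_S = 3.65 − 1.8·I_D.
Substituting gives 5.02·I_D² − 14.1·I_D + 8.55 = 0, with roots I_D = 0.885 or 1.92 mA.
The root I_D = 1.92 mA gives V_GS = 0.186 V ≤ V_t, so take I_D = 0.885 mA.
Then V_GS = 2.06 V and V_DS = V_DD − I_D(R_D+R_S) = 10 − 0.885×2.8 = 7.52 V.
Saturation requires V_DS ≥ V_GS − V_t = 0.756 V; 7.52 ≥ 0.756 ✓.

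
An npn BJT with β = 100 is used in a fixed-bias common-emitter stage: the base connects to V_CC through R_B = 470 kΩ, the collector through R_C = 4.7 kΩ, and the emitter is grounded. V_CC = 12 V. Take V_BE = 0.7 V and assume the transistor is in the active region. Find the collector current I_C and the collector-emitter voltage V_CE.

I_C ≈ 2.4 mA, V_CE ≈ 0.7 V

Base loop: V_CC = I_B·R_B + V_BE, so I_B = (12 − 0.7)/470 kΩ = 0.024 mA.
In the active region I_C = β·I_B = 100 × 0.024 = 2.4 mA.
Collector loop: V_CE = V_CC − I_C·R_C = 12 − 2.4×4.7 = 0.7 V.
Since V_CE = 0.7 V > V_CE(sat) ≈ 0.2 V, the transistor is in the active region as assumed.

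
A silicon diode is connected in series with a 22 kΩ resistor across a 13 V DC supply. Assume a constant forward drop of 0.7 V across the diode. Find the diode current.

KVL around the loop: 13 = V_D + I·R = 0.7 + I × 22 kΩ.
So I = (13 − 0.7) / 22 kΩ = 12.3 / 22 = 0.559 mA.

I ≈ 0.56 mA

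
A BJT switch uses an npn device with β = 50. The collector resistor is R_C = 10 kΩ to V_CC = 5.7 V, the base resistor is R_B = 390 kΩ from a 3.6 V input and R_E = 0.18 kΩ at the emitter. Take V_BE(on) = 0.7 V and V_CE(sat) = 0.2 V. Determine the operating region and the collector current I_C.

active; I_C ≈ 0.36 mA

Assume active. Base-emitter loop: I_B = (V_BB − V_BE)/(R_B + (β+1)R_E) = (3.6 − 0.7)/(390 + 51×0.18) = 0.00726 mA.
I_C = β·I_B = 50×0.00726 = 0.363 mA.
V_CE = V_CC − I_C·R_C − I_E·R_E = 5.7 − 0.363×10 − 0.371×0.18 = 2 V > V_CE(sat), so the active-region assumption holds.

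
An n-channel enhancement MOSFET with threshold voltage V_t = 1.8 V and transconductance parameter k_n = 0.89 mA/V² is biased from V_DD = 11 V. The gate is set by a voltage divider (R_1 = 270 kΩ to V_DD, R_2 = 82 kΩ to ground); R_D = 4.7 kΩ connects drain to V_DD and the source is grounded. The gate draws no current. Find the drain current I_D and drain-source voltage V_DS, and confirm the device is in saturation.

I_D ≈ 0.26 mA, V_DS ≈ 9.8 V

V_G = V_DD·R_2/(R_1+R_2) = 11×82/352 = 2.56 V. With the source grounded, V_GS = V_G = 2.56 V.
Assume saturation: I_D = (k_n/2)(V_GS − V_t)² = (0.89/2)×(2.56 − 1.8)² = 0.445×0.762² = 0.259 mA.
V_DS = V_DD − I_D·R_D = 11 − 0.259×4.7 = 9.78 V.
Saturation requires V_DS ≥ V_GS − V_t = 0.762 V; 9.78 ≥ 0.762 ✓.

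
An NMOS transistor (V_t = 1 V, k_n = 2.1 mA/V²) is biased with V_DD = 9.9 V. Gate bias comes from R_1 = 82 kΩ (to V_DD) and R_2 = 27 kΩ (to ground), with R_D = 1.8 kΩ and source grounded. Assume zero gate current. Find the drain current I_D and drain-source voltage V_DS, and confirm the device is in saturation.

I_D ≈ 2.2 mA, V_DS ≈ 5.9 V

V_G = V_DD·R_2/(R_1+R_2) = 9.9×27/109 = 2.45 V. With the source grounded, V_GS = V_G = 2.45 V.
Assume saturation: I_D = (k_n/2)(V_GS − V_t)² = (2.1/2)×(2.45 − 1)² = 1.05×1.45² = 2.21 mA.
V_DS = V_DD − I_D·R_D = 9.9 − 2.21×1.8 = 5.91 V.
Saturation requires V_DS ≥ V_GS − V_t = 1.45 V; 5.91 ≥ 1.45 ✓.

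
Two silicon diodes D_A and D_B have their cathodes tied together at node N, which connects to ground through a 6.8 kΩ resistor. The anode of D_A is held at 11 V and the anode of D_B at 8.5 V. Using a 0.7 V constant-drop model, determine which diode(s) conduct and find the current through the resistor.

Only D_A conducts; I_R ≈ 1.5 mA

Assume both conduct. Then node N would need to be at both 11−0.7 = 10.3 V and 8.5−0.7 = 7.8 V, which is impossible.
Assume only D_A conducts: V_N = 11 − 0.7 = 10.3 V, so I_R = 10.3/6.8 = 1.51 mA.
Check D_B: its anode-to-cathode voltage is 8.5 − 10.3 = -1.8 V < 0.7 V, so it is off. The assumption is consistent.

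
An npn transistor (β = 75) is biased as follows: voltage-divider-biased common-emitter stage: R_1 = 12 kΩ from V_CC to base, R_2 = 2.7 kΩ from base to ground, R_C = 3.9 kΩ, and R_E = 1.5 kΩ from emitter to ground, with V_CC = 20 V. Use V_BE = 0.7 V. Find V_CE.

V_CE ≈ 9.6 V

Thevenize the base divider: V_Th = V_CC·R_2/(R_1+R_2) = 20×2.7/14.7 = 3.67 V, R_Th = R_1‖R_2 = 2.2 kΩ.
Base-emitter loop: V_Th = I_B·R_Th + V_BE + (β+1)I_B·R_E, so I_B = (3.67 − 0.7) / (2.2 + 76×1.5) = 0.0256 mA.
I_C = β·I_B = 75×0.0256 = 1.92 mA, and I_E = (β+1)I_B = 1.94 mA.
V_CE = V_CC − I_C·R_C − I_E·R_E = 20 − 1.92×3.9 − 1.94×1.5 = 9.6 V.
V_CE = 9.6 V > 0.2 V confirms active-region operation.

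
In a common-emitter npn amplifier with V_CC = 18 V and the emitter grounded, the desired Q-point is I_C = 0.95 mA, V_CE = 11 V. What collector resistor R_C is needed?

Collector loop: V_CC = I_C·R_C + V_CE.
R_C = (V_CC − V_CE)/I_C = (18 − 11)/0.95 = 7.37 kΩ.

R_C ≈ 7.4 kΩ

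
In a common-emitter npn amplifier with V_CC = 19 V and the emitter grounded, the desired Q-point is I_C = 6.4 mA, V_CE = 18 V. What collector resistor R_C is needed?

R_C ≈ 0.16 kΩ

Collector loop: V_CC = I_C·R_C + V_CE.
R_C = (V_CC − V_CE)/I_C = (19 − 18)/6.4 = 0.156 kΩ.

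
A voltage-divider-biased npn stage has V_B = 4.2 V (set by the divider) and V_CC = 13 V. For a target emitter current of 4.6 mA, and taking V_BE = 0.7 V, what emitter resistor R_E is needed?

R_E ≈ 0.76 kΩ

V_E = V_B − V_BE = 4.2 − 0.7 = 3.5 V.
R_E = V_E / I_E = 3.5 / 4.6 = 0.761 kΩ.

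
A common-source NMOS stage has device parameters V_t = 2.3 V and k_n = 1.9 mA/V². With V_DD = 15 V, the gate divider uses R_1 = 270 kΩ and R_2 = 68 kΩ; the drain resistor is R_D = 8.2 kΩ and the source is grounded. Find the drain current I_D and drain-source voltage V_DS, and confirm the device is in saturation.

V_G = V_DD·R_2/(R_1+R_2) = 15×68/338 = 3.02 V. With the source grounded, V_GS = V_G = 3.02 V.
Assume saturation: I_D = (k_n/2)(V_GS − V_t)² = (1.9/2)×(3.02 − 2.3)² = 0.95×0.718² = 0.489 mA.
V_DS = V_DD − I_D·R_D = 15 − 0.489×8.2 = 11 V.
Saturation requires V_DS ≥ V_GS − V_t = 0.718 V; 11 ≥ 0.718 ✓.

I_D ≈ 0.49 mA, V_DS ≈ 11 V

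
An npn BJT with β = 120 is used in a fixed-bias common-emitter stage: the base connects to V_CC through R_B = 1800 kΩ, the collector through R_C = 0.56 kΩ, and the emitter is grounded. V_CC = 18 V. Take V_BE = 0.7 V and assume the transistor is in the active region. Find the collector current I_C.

Base loop: V_CC = I_B·R_B + V_BE, so I_B = (18 − 0.7)/1800 kΩ = 0.00961 mA.
In the active region I_C = β·I_B = 120 × 0.00961 = 1.15 mA.
Collector loop: V_CE = V_CC − I_C·R_C = 18 − 1.15×0.56 = 17.4 V.
Since V_CE = 17.4 V > V_CE(sat) ≈ 0.2 V, the transistor is in the active region as assumed.

I_C ≈ 1.2 mA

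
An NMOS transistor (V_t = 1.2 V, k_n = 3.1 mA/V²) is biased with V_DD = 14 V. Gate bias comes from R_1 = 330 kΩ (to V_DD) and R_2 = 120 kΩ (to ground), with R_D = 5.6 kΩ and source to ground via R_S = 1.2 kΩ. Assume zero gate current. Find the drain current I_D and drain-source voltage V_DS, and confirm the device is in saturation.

I_D ≈ 1.3 mA, V_DS ≈ 4.9 V

V_G = V_DD·R_2/(R_1+R_2) = 14×120/450 = 3.73 V.
Assume saturation: I_D = (k_n/2)(V_GS − V_t)² with V_GS = V_G − I_D·R_S = 3.73 − 1.2·I_D.
Substituting gives 2.23·I_D² − 10.4·I_D + 9.95 = 0, with roots I_D = 1.34 or 3.33 mA.
The root I_D = 3.33 mA gives V_GS = -0.266 V ≤ V_t, so take I_D = 1.34 mA.
Then V_GS = 2.13 V and V_DS = V_DD − I_D(R_D+R_S) = 14 − 1.34×6.8 = 4.91 V.
Saturation requires V_DS ≥ V_GS − V_t = 0.929 V; 4.91 ≥ 0.929 ✓.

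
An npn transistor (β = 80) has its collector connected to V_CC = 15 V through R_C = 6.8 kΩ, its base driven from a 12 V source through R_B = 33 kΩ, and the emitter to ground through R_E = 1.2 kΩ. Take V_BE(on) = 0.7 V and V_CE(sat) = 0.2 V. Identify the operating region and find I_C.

saturation; I_C ≈ 1.8 mA

Assume active: I_B = (12 − 0.7)/(33 + 81×1.2) = 0.0868 mA, I_C = β·I_B = 6.94 mA.
Then V_CE = 15 − 6.94×6.8 − 7.03×1.2 = -40.6 V < 0.2 V — the active assumption fails.
Re-solve with V_CE = 0.2 V. KCL at the emitter: V_E/R_E = (V_BB−0.7−V_E)/R_B + (V_CC−0.2−V_E)/R_C, giving V_E = 2.49 V.
I_C = (V_CC − 0.2 − V_E)/R_C = (14.8 − 2.49)/6.8 = 1.81 mA.
Check: I_B = (11.3 − 2.49)/33 = 0.267 mA, and β·I_B = 21.4 mA > I_C, confirming saturation.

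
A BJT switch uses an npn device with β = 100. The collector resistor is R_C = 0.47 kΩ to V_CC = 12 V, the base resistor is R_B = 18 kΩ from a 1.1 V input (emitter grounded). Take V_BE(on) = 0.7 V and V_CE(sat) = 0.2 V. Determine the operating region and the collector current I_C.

active; I_C ≈ 2.2 mA

Assume active. Base-emitter loop: I_B = (V_BB − V_BE)/R_B = (1.1 − 0.7)/18 = 0.0222 mA.
I_C = β·I_B = 100×0.0222 = 2.22 mA.
V_CE = V_CC − I_C·R_C = 12 − 2.22×0.47 = 11 V > V_CE(sat), so the active-region assumption holds.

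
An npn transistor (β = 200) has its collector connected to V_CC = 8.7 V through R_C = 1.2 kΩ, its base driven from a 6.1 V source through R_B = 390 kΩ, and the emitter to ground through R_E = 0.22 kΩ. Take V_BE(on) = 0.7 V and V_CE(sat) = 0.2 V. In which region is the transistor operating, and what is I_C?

active; I_C ≈ 2.5 mA

Assume active. Base-emitter loop: I_B = (V_BB − V_BE)/(R_B + (β+1)R_E) = (6.1 − 0.7)/(390 + 201×0.22) = 0.0124 mA.
I_C = β·I_B = 200×0.0124 = 2.49 mA.
V_CE = V_CC − I_C·R_C − I_E·R_E = 8.7 − 2.49×1.2 − 2.5×0.22 = 5.17 V > V_CE(sat), so the active-region assumption holds.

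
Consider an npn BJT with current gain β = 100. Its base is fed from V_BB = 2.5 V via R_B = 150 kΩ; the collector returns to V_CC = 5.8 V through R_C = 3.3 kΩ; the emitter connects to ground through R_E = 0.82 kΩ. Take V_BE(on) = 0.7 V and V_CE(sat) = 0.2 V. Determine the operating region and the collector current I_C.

Assume active. Base-emitter loop: I_B = (V_BB − V_BE)/(R_B + (β+1)R_E) = (2.5 − 0.7)/(150 + 101×0.82) = 0.00773 mA.
I_C = β·I_B = 100×0.00773 = 0.773 mA.
V_CE = V_CC − I_C·R_C − I_E·R_E = 5.8 − 0.773×3.3 − 0.781×0.82 = 2.61 V > V_CE(sat), so the active-region assumption holds.

active; I_C ≈ 0.77 mA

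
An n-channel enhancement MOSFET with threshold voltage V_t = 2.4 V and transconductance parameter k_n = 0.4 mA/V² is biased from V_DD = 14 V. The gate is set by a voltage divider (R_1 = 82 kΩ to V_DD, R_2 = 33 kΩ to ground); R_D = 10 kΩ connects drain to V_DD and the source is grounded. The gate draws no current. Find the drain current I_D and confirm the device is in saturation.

V_G = V_DD·R_2/(R_1+R_2) = 14×33/115 = 4.02 V. With the source grounded, V_GS = V_G = 4.02 V.
Assume saturation: I_D = (k_n/2)(V_GS − V_t)² = (0.4/2)×(4.02 − 2.4)² = 0.2×1.62² = 0.523 mA.
V_DS = V_DD − I_D·R_D = 14 − 0.523×10 = 8.77 V.
Saturation requires V_DS ≥ V_GS − V_t = 1.62 V; 8.77 ≥ 1.62 ✓.

I_D ≈ 0.52 mA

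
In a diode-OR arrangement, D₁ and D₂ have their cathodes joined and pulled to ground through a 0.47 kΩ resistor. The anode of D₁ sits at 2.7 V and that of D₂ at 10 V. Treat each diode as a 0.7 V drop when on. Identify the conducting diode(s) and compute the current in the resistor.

Assume both conduct. Then node N would need to be at both 2.7−0.7 = 2 V and 10−0.7 = 9.3 V, which is impossible.
Assume only D₂ conducts: V_N = 10 − 0.7 = 9.3 V, so I_R = 9.3/0.47 = 19.8 mA.
Check D₁: its anode-to-cathode voltage is 2.7 − 9.3 = -6.6 V < 0.7 V, so it is off. The assumption is consistent.

Only D₂ conducts; I_R ≈ 20 mA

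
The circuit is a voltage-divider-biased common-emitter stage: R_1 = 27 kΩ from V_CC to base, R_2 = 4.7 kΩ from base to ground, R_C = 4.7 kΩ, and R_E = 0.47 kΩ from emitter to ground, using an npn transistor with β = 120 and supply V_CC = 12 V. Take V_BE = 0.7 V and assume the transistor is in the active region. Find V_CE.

Thevenize the base divider: V_Th = V_CC·R_2/(R_1+R_2) = 12×4.7/31.7 = 1.78 V, R_Th = R_1‖R_2 = 4 kΩ.
Base-emitter loop: V_Th = I_B·R_Th + V_BE + (β+1)I_B·R_E, so I_B = (1.78 − 0.7) / (4 + 121×0.47) = 0.0177 mA.
I_C = β·I_B = 120×0.0177 = 2.13 mA, and I_E = (β+1)I_B = 2.15 mA.
V_CE = V_CC − I_C·R_C − I_E·R_E = 12 − 2.13×4.7 − 2.15×0.47 = 0.993 V.
V_CE = 0.993 V > 0.2 V confirms active-region operation.

V_CE ≈ 0.99 V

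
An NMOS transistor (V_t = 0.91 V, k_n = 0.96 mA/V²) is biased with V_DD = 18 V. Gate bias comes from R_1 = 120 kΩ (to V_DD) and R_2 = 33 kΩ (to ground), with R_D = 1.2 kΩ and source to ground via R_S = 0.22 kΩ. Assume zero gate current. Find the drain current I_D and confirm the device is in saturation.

V_G = V_DD·R_2/(R_1+R_2) = 18×33/153 = 3.88 V.
Assume saturation: I_D = (k_n/2)(V_GS − V_t)² with V_GS = V_G − I_D·R_S = 3.88 − 0.22·I_D.
Substituting gives 0.0232·I_D² − 1.63·I_D + 4.24 = 0, with roots I_D = 2.71 or 67.4 mA.
The root I_D = 67.4 mA gives V_GS = -10.9 V ≤ V_t, so take I_D = 2.71 mA.
Then V_GS = 3.29 V and V_DS = V_DD − I_D(R_D+R_S) = 18 − 2.71×1.42 = 14.2 V.
Saturation requires V_DS ≥ V_GS − V_t = 2.38 V; 14.2 ≥ 2.38 ✓.

I_D ≈ 2.7 mA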